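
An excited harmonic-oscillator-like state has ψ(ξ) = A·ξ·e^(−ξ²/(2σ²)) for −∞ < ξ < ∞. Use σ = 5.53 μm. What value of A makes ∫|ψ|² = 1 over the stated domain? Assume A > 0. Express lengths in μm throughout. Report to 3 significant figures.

Require ∫ |ψ|² dξ = 1 over the whole domain.
Differentiating ∫e^(−αξ²) dξ = √(π/α) under α to get the higher moments, carrying out the integral gives A² · √(π)·σ^3/2.
Hence A² = 1/[√(π)·σ^3/2].
With σ = 5.53: A² = 0.006672 and A = 0.08168.

A ≈ 0.0817 μm^(-3/2)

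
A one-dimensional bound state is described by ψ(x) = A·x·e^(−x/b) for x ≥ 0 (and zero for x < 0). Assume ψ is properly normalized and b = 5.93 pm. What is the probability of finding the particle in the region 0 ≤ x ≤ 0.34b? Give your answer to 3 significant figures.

P ≈ 0.0318

P = ∫_{0}^{0.34b} |ψ(x)|² dx.
The normalization integral ∫|ψ|²dx over the whole domain equals b^3/4·A², and A² cancels in the ratio.
In terms of u = x/b (A² and the length scale cancel between numerator and denominator), P = [∫_{0}^{0.34} u^2·e^(-2·u) du] / [∫_{0}^{∞} u^2·e^(-2·u) du].
Using ∫ u^2·e^(-2·u) du = -(2·u^2 + 2·u + 1)·e^(-2·u)/4, the numerator is 1/4 - 2389·e^(-17/25)/5000 and the denominator is 1/4.
The result is P = 0.03175.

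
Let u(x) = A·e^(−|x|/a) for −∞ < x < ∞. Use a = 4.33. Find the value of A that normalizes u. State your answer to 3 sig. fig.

Require ∫ |u|² dx = 1 over the whole domain.
Carrying out the integral gives A² · a.
So A² = (a)^(−1).
Substituting a = 4.33 gives A² = 0.2309, so A = 0.4806.

A ≈ 0.481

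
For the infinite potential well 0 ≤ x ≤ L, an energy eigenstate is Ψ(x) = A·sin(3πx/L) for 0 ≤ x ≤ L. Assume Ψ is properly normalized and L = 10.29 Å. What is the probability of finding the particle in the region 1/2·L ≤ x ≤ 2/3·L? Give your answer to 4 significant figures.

P = ∫_{1/2·L}^{2/3·L} |Ψ(x)|² dx.
With A² fixed by ∫|Ψ|² = 1, i.e. A² = (L/2)^(−1), substitute and integrate.
Substituting u = x/L, A² and the length scale cancel in the ratio: P = ∫_{1/2}^{2/3} sin(3·π·u)^2 du / ∫_{0}^{1} sin(3·π·u)^2 du.
With ∫ sin(3·π·u)^2 du = u/2 - sin(6·π·u)/(12·π) + C, the region integral is 1/12 and the full one is 1/2.
The result is P = 1/6.

P ≈ 0.1667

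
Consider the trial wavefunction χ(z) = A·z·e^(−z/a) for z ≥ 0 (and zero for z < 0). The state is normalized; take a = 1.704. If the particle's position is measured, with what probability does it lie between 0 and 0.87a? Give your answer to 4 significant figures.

|χ|² is the probability density, so P = ∫_{0}^{0.87a} |χ|² dz.
Since A² = 1/(a^3/4), this is the region integral divided by the full normalization integral.
In terms of u = z/a (A² and the length scale cancel between numerator and denominator), P = [∫_{0}^{0.87} u^2·e^(-2·u) du] / [∫_{0}^{∞} u^2·e^(-2·u) du].
Using ∫ u^2·e^(-2·u) du = -(2·u^2 + 2·u + 1)·e^(-2·u)/4, the numerator is ≈ 0.0633428 and the denominator is 1/4.
Evaluating gives P = 0.25337.

P ≈ 0.2534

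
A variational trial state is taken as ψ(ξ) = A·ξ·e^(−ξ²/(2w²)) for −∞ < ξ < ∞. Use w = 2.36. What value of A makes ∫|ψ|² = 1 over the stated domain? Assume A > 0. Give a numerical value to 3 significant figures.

A ≈ 0.293

The normalization condition is ∫|ψ|² dξ = 1 from −∞ to ∞.
With ψ = A·ξ·e^(−ξ²/(2w²)), the integral evaluates to A²·[√(π)·w^3/2].
With w = 2.36: A² = 0.08585 and A = 0.2930.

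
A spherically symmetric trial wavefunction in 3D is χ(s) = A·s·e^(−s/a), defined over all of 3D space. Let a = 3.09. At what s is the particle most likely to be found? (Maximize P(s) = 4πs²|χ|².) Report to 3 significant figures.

The maximum of P(s) = 4πs²|χ|² occurs where its derivative vanishes.
Solving yields s = 2·a.
With a = 3.09, the most probable radial distance is 6.180.

s ≈ 6.18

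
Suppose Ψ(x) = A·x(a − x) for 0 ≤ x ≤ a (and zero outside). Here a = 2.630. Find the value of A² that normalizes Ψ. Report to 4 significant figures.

Require ∫ |Ψ|² dx = 1 over the whole domain.
Carrying out the integral gives A² · a^5/30.
So A² = (a^5/30)^(−1).
With a = 2.630: A² = 0.23842 and A = 0.48828.

A^2 ≈ 0.2384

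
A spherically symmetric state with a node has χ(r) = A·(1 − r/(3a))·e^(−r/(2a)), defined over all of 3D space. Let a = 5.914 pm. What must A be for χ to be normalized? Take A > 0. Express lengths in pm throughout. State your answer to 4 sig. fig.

A ≈ 0.02402 pm^(-3/2)

Require ∫ |χ|² 4πr² dr = 1 over the whole domain.
(Spherical symmetry: dV = 4πr² dr.)
With χ = A·(1 − r/(3a))·e^(−r/(2a)), the integral evaluates to A²·[8·π·a^3/3].
Setting this equal to 1 gives A² = 1/(8·π·a^3/3).
Plugging in a = 5.914 yields A = 0.024023.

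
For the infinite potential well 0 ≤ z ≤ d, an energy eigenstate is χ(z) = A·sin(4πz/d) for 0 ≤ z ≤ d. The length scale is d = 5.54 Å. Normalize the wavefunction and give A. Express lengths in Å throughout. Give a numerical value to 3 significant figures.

Normalization requires ∫|χ|² dz = 1, integrated from 0 to d.
With ∫₀^d sin²(nπz/d) dz = d/2, ∫|χ|² dz = A²·(d/2).
Hence A² = 1/[d/2].
Substituting d = 5.54 gives A² = 0.3610, so A = 0.6008.

A ≈ 0.601 Å^(-1/2)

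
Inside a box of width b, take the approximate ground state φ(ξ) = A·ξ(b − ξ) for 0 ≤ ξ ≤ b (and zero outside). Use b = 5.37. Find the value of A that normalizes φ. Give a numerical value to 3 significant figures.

A ≈ 0.0820

Normalization requires ∫|φ|² dξ = 1, integrated from 0 to b.
Expanding the polynomial and integrating term by term, carrying out the integral gives A² · b^5/30.
Setting this equal to 1 gives A² = 1/(b^5/30).
With b = 5.37: A² = 0.006718 and A = 0.08196.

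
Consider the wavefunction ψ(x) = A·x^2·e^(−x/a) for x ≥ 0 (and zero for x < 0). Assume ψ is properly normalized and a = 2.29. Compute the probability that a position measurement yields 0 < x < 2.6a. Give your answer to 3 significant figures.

P ≈ 0.594

P = ∫_{0}^{2.6a} |ψ(x)|² dx.
With A² fixed by ∫|ψ|² = 1, i.e. A² = (3·a^5/4)^(−1), substitute and integrate.
Let u = x/a; then A² and the length scale cancel, so P = ∫_{0}^{2.6} u^4·e^(-2·u) du ÷ ∫_{0}^{∞} u^4·e^(-2·u) du.
With ∫ u^4·e^(-2·u) du = -(u^4/2 + u^3 + 3·u^2/2 + 3·u/2 + 3/4)·e^(-2·u) + C, the region integral is ≈ 0.44540 and the full one is 3/4.
Evaluating gives P = 0.5939.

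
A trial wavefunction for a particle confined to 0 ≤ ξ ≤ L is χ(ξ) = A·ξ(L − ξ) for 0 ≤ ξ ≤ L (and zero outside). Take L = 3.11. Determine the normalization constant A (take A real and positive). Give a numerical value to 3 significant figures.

A ≈ 0.321

Require ∫ |χ|² dξ = 1 over the whole domain.
With χ = A·ξ(L − ξ), the integral evaluates to A²·[L^5/30].
Setting this equal to 1 gives A² = 1/(L^5/30).
With L = 3.11: A² = 0.1031 and A = 0.3211.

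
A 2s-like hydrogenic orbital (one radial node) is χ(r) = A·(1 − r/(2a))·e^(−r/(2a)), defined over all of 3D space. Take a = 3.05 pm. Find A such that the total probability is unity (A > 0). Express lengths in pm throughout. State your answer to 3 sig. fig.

Require ∫ |χ|² 4πr² dr = 1 over the whole domain.
∫|χ|² 4πr² dr = A²·(8·π·a^3).
So A² = (8·π·a^3)^(−1).
Substituting a = 3.05 gives A² = 0.001402, so A = 0.03745.

A ≈ 0.0374 pm^(-3/2)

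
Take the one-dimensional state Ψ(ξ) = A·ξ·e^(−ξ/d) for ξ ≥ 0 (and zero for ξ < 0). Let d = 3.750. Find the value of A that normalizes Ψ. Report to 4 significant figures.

We need A² ∫|f|² dξ = 1, taking the integral from 0 to ∞.
Using ∫₀^∞ ξⁿ e^(−αξ) dξ = n!/αⁿ⁺¹, the integral (without the A² prefactor) comes out to d^3/4.
Hence A² = 1/[d^3/4].
Plugging in d = 3.750 yields A = 0.27541.

A ≈ 0.2754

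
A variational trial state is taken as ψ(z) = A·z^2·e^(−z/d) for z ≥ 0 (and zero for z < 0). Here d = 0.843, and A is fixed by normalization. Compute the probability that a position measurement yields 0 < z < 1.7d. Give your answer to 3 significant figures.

P ≈ 0.256

P = ∫_{0}^{1.7d} |ψ(z)|² dz.
The normalization integral ∫|ψ|²dz over the whole domain equals 3·d^5/4·A², and A² cancels in the ratio.
Let u = z/d; then A² and the length scale cancel, so P = ∫_{0}^{1.7} u^4·e^(-2·u) du ÷ ∫_{0}^{∞} u^4·e^(-2·u) du.
Using ∫ u^4·e^(-2·u) du = -(u^4/2 + u^3 + 3·u^2/2 + 3·u/2 + 3/4)·e^(-2·u), the numerator is ≈ 0.19186 and the denominator is 3/4.
The result is P = 0.2558.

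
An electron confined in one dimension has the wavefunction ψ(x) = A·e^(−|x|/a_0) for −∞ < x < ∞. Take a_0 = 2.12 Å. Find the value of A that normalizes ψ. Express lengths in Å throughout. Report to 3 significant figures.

A ≈ 0.687 Å^(-1/2)

We need A² ∫|f|² dx = 1, taking the integral from −∞ to ∞.
With ψ = A·e^(−|x|/a_0), the integral evaluates to A²·[a_0].
Hence A² = 1/[a_0].
With a_0 = 2.12: A² = 0.4717 and A = 0.6868.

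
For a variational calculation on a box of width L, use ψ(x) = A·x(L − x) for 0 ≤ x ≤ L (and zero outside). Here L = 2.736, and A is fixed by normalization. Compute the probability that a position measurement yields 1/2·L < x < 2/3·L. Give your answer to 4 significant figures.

P ≈ 0.2901

|ψ|² is the probability density, so P = ∫_{1/2·L}^{2/3·L} |ψ|² dx.
Since A² = 1/(L^5/30), this is the region integral divided by the full normalization integral.
Let u = x/L; then A² and the length scale cancel, so P = ∫_{1/2}^{2/3} u^2·(1 - u)^2 du ÷ ∫_{0}^{1} u^2·(1 - u)^2 du.
An antiderivative of u^2·(1 - u)^2 is u^3·(6·u^2 - 15·u + 10)/30; evaluating from 1/2 to 2/3 gives 47/4860, while the full integral is 1/30.
The result is P = 47/162.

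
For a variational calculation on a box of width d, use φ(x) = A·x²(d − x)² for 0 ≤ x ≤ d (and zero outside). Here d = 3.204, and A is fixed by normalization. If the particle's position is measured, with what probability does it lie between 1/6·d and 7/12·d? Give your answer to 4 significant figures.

P = ∫_{1/6·d}^{7/12·d} |φ(x)|² dx.
With A² fixed by ∫|φ|² = 1, i.e. A² = (d^9/630)^(−1), substitute and integrate.
Let u = x/d; then A² and the length scale cancel, so P = ∫_{1/6}^{7/12} u^4·(1 - u)^4 du ÷ ∫_{0}^{1} u^4·(1 - u)^4 du.
An antiderivative of u^4·(1 - u)^4 is u^5·(70·u^4 - 315·u^3 + 540·u^2 - 420·u + 126)/630; evaluating from 1/6 to 7/12 gives ≈ 0.00109321, while the full integral is 1/630.
Evaluating gives P = 0.68872.

P ≈ 0.6887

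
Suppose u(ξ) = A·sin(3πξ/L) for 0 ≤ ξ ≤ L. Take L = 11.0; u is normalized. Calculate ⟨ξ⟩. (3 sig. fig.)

⟨ξ⟩ = ∫ ξ |u|² dξ over the full domain.
Since the A² factors cancel between numerator and denominator, ⟨ξ⟩ = L/2.
With L = 11.0, ⟨ξ⟩ = 5.500.

⟨ξ⟩ ≈ 5.50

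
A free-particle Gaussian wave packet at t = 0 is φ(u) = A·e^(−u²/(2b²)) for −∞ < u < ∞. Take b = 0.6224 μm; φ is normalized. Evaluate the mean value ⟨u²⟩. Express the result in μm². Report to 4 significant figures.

⟨u^2⟩ ≈ 0.1937 μm^2

The expectation value is the |φ|²-weighted average of u^2: ∫ u^2|φ|² du.
Differentiating ∫e^(−αu²) du = √(π/α) under α to get the higher moments, the ratio of the moment integral to the normalization integral gives ⟨u²⟩ = b^2/2.
With b = 0.6224, ⟨u^2⟩ = 0.19369.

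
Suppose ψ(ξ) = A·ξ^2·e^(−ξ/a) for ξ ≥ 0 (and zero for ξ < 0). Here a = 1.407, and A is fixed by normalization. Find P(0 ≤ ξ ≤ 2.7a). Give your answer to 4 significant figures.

|ψ|² is the probability density, so P = ∫_{0}^{2.7a} |ψ|² dξ.
Since A² = 1/(3·a^5/4), this is the region integral divided by the full normalization integral.
Let u = ξ/a; then A² and the length scale cancel, so P = ∫_{0}^{2.7} u^4·e^(-2·u) du ÷ ∫_{0}^{∞} u^4·e^(-2·u) du.
Using ∫ u^4·e^(-2·u) du = -(u^4/2 + u^3 + 3·u^2/2 + 3·u/2 + 3/4)·e^(-2·u), the numerator is ≈ 0.470017 and the denominator is 3/4.
Taking the ratio, P = 0.62669.

P ≈ 0.6267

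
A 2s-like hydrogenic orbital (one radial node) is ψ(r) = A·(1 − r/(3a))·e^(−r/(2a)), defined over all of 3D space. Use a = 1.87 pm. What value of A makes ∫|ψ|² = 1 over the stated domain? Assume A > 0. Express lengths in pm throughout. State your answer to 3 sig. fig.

A ≈ 0.135 pm^(-3/2)

We need A² ∫|f|² 4πr² dr = 1, taking the integral from 0 to ∞.
The angular integral contributes 4π, leaving ∫₀^∞ r²|ψ|² dr.
Recall ∫₀^∞ r^m e^(−r/β) dr = m!·β^(m+1), the integral (without the A² prefactor) comes out to 8·π·a^3/3.
So A² = (8·π·a^3/3)^(−1).
Plugging in a = 1.87 yields A = 0.1351.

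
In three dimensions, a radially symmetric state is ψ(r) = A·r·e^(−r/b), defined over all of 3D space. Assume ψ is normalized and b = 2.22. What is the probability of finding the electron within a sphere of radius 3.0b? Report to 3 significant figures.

Integrate the radial probability density 4πr²|ψ|² over r ≤ 3.0b.
The full normalization integral is A²·[3·π·b^5] = 1, fixing A².
Substituting u = r/b, A², 4π and the length scale all cancel in the ratio: P = ∫_{0}^{3.0} u^4·e^(-2·u) du / ∫_{0}^{∞} u^4·e^(-2·u) du.
Using ∫ u^4·e^(-2·u) du = -(u^4/2 + u^3 + 3·u^2/2 + 3·u/2 + 3/4)·e^(-2·u), the numerator is 3/4 - 345·e^(-6)/4 and the denominator is 3/4.
Taking the ratio yields P = 0.7149.

P ≈ 0.715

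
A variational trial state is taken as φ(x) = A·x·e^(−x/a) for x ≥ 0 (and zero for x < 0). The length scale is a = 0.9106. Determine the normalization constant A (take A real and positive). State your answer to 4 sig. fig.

A ≈ 2.302

Require ∫ |φ|² dx = 1 over the whole domain.
∫|φ|² dx = A²·(a^3/4).
Hence A² = 1/[a^3/4].
With a = 0.9106: A² = 5.2976 and A = 2.3016.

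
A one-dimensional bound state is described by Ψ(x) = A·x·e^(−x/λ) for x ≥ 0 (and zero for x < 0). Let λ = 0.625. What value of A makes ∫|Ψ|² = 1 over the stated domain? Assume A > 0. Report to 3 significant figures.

A ≈ 4.05

The normalization condition is ∫|Ψ|² dx = 1 from 0 to ∞.
∫|Ψ|² dx = A²·(λ^3/4).
So A² = (λ^3/4)^(−1).
With λ = 0.625: A² = 16.38 and A = 4.048.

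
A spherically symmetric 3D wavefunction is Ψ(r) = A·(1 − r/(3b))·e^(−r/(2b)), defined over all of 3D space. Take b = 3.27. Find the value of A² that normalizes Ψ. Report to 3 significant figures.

A^2 ≈ 0.00341

Require ∫ |Ψ|² 4πr² dr = 1 over the whole domain.
In 3D with spherical symmetry the volume element is 4πr² dr.
∫|Ψ|² 4πr² dr = A²·(8·π·b^3/3).
So A² = (8·π·b^3/3)^(−1).
With b = 3.27: A² = 0.003414 and A = 0.05843.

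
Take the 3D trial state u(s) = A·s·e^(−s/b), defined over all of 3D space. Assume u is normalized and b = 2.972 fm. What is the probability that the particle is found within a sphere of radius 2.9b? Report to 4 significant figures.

P ≈ 0.6873

With dV = 4πs²ds, the probability is ∫|u|² dV over s ≤ 2.9b.
Normalization gives A² = 1/(3·π·b^5).
In terms of t = s/b (A², 4π and the length scale all cancel between numerator and denominator), P = [∫_{0}^{2.9} t^4·e^(-2·t) dt] / [∫_{0}^{∞} t^4·e^(-2·t) dt].
With ∫ t^4·e^(-2·t) dt = -(t^4/2 + t^3 + 3·t^2/2 + 3·t/2 + 3/4)·e^(-2·t) + C, the region integral is ≈ 0.515461 and the full one is 3/4.
This evaluates to P = 0.68728.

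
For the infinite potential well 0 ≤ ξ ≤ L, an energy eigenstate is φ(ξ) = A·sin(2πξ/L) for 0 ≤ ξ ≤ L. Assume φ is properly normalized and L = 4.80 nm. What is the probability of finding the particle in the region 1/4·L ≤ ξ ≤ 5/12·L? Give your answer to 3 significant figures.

P ≈ 0.236

P = ∫_{1/4·L}^{5/12·L} |φ(ξ)|² dξ.
With A² fixed by ∫|φ|² = 1, i.e. A² = (L/2)^(−1), substitute and integrate.
Substituting u = ξ/L, A² and the length scale cancel in the ratio: P = ∫_{1/4}^{5/12} sin(2·π·u)^2 du / ∫_{0}^{1} sin(2·π·u)^2 du.
With ∫ sin(2·π·u)^2 du = u/2 - sin(4·π·u)/(8·π) + C, the region integral is √(3)/(16·π) + 1/12 and the full one is 1/2.
The result is P = (√(3)/8 + π/6)/π.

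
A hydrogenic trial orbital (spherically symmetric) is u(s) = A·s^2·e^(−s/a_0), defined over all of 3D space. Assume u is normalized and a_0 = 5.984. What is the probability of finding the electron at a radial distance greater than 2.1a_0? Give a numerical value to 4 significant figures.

With dV = 4πs²ds, the probability is ∫|u|² dV over s > 2.1a_0.
Normalization gives A² = 1/(45·π·a_0^7/2).
In terms of t = s/a_0 (A², 4π and the length scale all cancel between numerator and denominator), P = [∫_{2.1}^{∞} t^6·e^(-2·t) dt] / [∫_{0}^{∞} t^6·e^(-2·t) dt].
With ∫ t^6·e^(-2·t) dt = -(4·t^6 + 12·t^5 + 30·t^4 + 60·t^3 + 90·t^2 + 90·t + 45)·e^(-2·t)/8 + C, the region integral is ≈ 4.87948 and the full one is 45/8.
The region integral divided by the full integral gives P = 0.86746.

P ≈ 0.8675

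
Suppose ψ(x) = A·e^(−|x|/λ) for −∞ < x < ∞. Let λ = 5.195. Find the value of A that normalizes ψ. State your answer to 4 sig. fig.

We need A² ∫|f|² dx = 1, taking the integral from −∞ to ∞.
With ∫₀^∞ x^0 e^(−αx) dx = 0!/α^1, the integral (without the A² prefactor) comes out to λ.
With λ = 5.195: A² = 0.19249 and A = 0.43874.

A ≈ 0.4387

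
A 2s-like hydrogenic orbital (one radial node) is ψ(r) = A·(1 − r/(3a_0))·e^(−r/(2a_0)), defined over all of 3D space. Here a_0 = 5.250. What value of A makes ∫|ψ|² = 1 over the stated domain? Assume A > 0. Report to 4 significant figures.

A ≈ 0.02872

The normalization condition is ∫|ψ|² 4πr² dr = 1 from 0 to ∞.
The angular integral contributes 4π, leaving ∫₀^∞ r²|ψ|² dr.
Carrying out the integral gives A² · 8·π·a_0^3/3.
Hence A² = 1/[8·π·a_0^3/3].
Plugging in a_0 = 5.250 yields A = 0.028721.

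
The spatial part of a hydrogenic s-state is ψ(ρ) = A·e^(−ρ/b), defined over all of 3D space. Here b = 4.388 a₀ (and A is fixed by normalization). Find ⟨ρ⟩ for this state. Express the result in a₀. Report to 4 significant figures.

The expectation value is the |ψ|²-weighted average of ρ: ∫ ρ|ψ|² 4πρ² dρ.
With ∫₀^∞ ρ^3 e^(−αρ) dρ = 3!/α^4, since the A² factors cancel between numerator and denominator, ⟨ρ⟩ = 3·b/2.
Putting b = 4.388 gives 6.5820.

⟨ρ⟩ ≈ 6.582 a₀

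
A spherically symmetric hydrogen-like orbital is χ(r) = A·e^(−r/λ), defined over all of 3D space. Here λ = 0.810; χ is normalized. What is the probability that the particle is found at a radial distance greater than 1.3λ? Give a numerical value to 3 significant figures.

P ≈ 0.518

With dV = 4πr²dr, the probability is ∫|χ|² dV over r > 1.3λ.
A² is fixed by ∫₀^∞ 4πr²|χ|² dr = 1, i.e. A² = (π·λ^3)^(−1).
In terms of u = r/λ (A², 4π and the length scale all cancel between numerator and denominator), P = [∫_{1.3}^{∞} u^2·e^(-2·u) du] / [∫_{0}^{∞} u^2·e^(-2·u) du].
With ∫ u^2·e^(-2·u) du = -(2·u^2 + 2·u + 1)·e^(-2·u)/4 + C, the region integral is 349·e^(-13/5)/200 and the full one is 1/4.
This evaluates to P = 0.5184.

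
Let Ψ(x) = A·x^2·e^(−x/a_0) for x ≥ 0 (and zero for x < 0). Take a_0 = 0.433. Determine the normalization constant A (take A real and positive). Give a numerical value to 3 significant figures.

We need A² ∫|f|² dx = 1, taking the integral from 0 to ∞.
Using ∫₀^∞ xⁿ e^(−αx) dx = n!/αⁿ⁺¹, carrying out the integral gives A² · 3·a_0^5/4.
Setting this equal to 1 gives A² = 1/(3·a_0^5/4).
Substituting a_0 = 0.433 gives A² = 87.60, so A = 9.359.

A ≈ 9.36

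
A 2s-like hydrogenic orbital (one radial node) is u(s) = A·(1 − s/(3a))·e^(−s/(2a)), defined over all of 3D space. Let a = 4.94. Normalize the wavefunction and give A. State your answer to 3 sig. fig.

The normalization condition is ∫|u|² 4πs² ds = 1 from 0 to ∞.
(Spherical symmetry: dV = 4πs² ds.)
With u = A·(1 − s/(3a))·e^(−s/(2a)), the integral evaluates to A²·[8·π·a^3/3].
So A² = (8·π·a^3/3)^(−1).
Substituting a = 4.94 gives A² = 0.0009901, so A = 0.03147.

A ≈ 0.0315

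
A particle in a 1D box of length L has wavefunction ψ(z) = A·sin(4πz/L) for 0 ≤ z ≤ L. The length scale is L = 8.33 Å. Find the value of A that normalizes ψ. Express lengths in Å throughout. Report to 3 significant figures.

A ≈ 0.490 Å^(-1/2)

Require ∫ |ψ|² dz = 1 over the whole domain.
Carrying out the integral gives A² · L/2.
So A² = (L/2)^(−1).
With L = 8.33: A² = 0.2401 and A = 0.4900.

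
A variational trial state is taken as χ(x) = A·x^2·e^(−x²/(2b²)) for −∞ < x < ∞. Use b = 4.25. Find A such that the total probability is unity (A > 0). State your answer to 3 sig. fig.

A ≈ 0.0233

The normalization condition is ∫|χ|² dx = 1 from −∞ to ∞.
Carrying out the integral gives A² · 3·√(π)·b^5/4.
Setting this equal to 1 gives A² = 1/(3·√(π)·b^5/4).
Plugging in b = 4.25 yields A = 0.02329.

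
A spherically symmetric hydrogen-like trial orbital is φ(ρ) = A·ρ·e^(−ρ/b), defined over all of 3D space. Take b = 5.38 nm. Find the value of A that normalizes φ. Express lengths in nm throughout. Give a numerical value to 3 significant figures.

We need A² ∫|f|² 4πρ² dρ = 1, taking the integral from 0 to ∞.
∫|φ|² 4πρ² dρ = A²·(3·π·b^5).
With b = 5.38: A² = 0.00002354 and A = 0.004852.

A ≈ 0.00485 nm^(-5/2)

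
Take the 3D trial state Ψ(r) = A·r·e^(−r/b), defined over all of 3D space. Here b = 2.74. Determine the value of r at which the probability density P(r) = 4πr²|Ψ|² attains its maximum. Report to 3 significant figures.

Set d/dr [P(r) = 4πr²|Ψ|²] = 0 and solve for r > 0.
Solving yields r = 2·b.
With b = 2.74, the most probable radial distance is 5.480.

r ≈ 5.48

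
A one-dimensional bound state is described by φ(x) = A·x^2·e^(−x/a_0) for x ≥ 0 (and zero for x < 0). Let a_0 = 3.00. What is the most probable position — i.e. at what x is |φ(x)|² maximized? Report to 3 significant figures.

Differentiate |φ(x)|² with respect to x and set to zero.
This gives x = 2·a_0.
With a_0 = 3.00, the most probable position is 6.000.

x ≈ 6.00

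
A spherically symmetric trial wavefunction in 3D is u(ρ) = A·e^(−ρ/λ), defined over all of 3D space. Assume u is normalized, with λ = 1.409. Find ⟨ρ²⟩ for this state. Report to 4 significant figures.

⟨ρ^2⟩ ≈ 5.956

By definition ⟨ρ²⟩ = ∫ ρ^2 |u(ρ)|² 4πρ² dρ.
With ∫₀^∞ ρ^4 e^(−αρ) dρ = 4!/α^5, evaluating both integrals, ⟨ρ²⟩ = 3·λ^2.
With λ = 1.409, ⟨ρ^2⟩ = 5.9558.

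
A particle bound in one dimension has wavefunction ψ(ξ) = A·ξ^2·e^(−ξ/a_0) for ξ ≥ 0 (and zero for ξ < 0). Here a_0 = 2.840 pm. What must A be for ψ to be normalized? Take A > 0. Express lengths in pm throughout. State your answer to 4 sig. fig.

Require ∫ |ψ|² dξ = 1 over the whole domain.
Using ∫₀^∞ ξⁿ e^(−αξ) dξ = n!/αⁿ⁺¹, ∫|ψ|² dξ = A²·(3·a_0^5/4).
Setting this equal to 1 gives A² = 1/(3·a_0^5/4).
Substituting a_0 = 2.840 gives A² = 0.0072168, so A = 0.084952.

A ≈ 0.08495 pm^(-5/2)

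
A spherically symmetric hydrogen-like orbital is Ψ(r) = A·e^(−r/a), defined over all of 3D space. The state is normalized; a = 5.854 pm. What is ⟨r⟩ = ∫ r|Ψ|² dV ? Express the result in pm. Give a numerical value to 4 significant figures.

⟨r⟩ ≈ 8.781 pm

By definition ⟨r⟩ = ∫ r |Ψ(r)|² 4πr² dr.
Since the A² factors cancel between numerator and denominator, ⟨r⟩ = 3·a/2.
Putting a = 5.854 gives 8.7810.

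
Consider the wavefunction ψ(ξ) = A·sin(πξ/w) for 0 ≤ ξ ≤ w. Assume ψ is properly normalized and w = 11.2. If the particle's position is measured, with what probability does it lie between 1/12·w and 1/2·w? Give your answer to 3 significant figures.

|ψ|² is the probability density, so P = ∫_{1/12·w}^{1/2·w} |ψ|² dξ.
The normalization integral ∫|ψ|²dξ over the whole domain equals w/2·A², and A² cancels in the ratio.
Substituting u = ξ/w, A² and the length scale cancel in the ratio: P = ∫_{1/12}^{1/2} sin(π·u)^2 du / ∫_{0}^{1} sin(π·u)^2 du.
With ∫ sin(π·u)^2 du = u/2 - sin(2·π·u)/(4·π) + C, the region integral is 1/(8·π) + 5/24 and the full one is 1/2.
The result is P = (3 + 5·π)/(12·π).

P ≈ 0.496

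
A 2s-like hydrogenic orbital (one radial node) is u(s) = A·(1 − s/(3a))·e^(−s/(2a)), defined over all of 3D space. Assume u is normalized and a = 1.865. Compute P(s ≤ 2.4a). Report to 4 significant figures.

Integrate the radial probability density 4πs²|u|² over s ≤ 2.4a.
The full normalization integral is A²·[8·π·a^3/3] = 1, fixing A².
Substituting t = s/a, A², 4π and the length scale all cancel in the ratio: P = ∫_{0}^{2.4} t^2·(1 - t/3)^2·e^(-t) dt / ∫_{0}^{∞} t^2·(1 - t/3)^2·e^(-t) dt.
Using ∫ t^2·(1 - t/3)^2·e^(-t) dt = (-t^4 + 2·t^3 - 3·t^2 - 6·t - 6)·e^(-t)/9, the numerator is 2/3 - 9002·e^(-12/5)/1875 and the denominator is 2/3.
This evaluates to P = 0.34669.

P ≈ 0.3467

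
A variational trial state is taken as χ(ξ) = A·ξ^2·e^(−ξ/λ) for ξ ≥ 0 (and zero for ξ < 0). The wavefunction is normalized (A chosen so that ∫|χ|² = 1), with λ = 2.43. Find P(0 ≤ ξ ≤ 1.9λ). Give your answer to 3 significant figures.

The probability is P = ∫ |χ|² dξ over [0, 1.9λ].
The normalization integral ∫|χ|²dξ over the whole domain equals 3·λ^5/4·A², and A² cancels in the ratio.
In terms of u = ξ/λ (A² and the length scale cancel between numerator and denominator), P = [∫_{0}^{1.9} u^4·e^(-2·u) du] / [∫_{0}^{∞} u^4·e^(-2·u) du].
With ∫ u^4·e^(-2·u) du = -(u^4/2 + u^3 + 3·u^2/2 + 3·u/2 + 3/4)·e^(-2·u) + C, the region integral is ≈ 0.24912 and the full one is 3/4.
The result is P = 0.3322.

P ≈ 0.332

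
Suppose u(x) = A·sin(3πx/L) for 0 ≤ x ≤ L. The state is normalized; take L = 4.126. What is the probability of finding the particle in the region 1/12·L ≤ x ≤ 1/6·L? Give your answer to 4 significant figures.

P ≈ 0.1364

P = ∫_{1/12·L}^{1/6·L} |u(x)|² dx.
Since A² = 1/(L/2), this is the region integral divided by the full normalization integral.
In terms of t = x/L (A² and the length scale cancel between numerator and denominator), P = [∫_{1/12}^{1/6} sin(3·π·t)^2 dt] / [∫_{0}^{1} sin(3·π·t)^2 dt].
With ∫ sin(3·π·t)^2 dt = t/2 - sin(6·π·t)/(12·π) + C, the region integral is 1/(12·π) + 1/24 and the full one is 1/2.
The result is P = (2 + π)/(12·π).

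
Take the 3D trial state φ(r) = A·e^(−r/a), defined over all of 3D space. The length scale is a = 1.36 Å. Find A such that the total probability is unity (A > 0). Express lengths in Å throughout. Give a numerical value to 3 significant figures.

Require ∫ |φ|² 4πr² dr = 1 over the whole domain.
In 3D with spherical symmetry the volume element is 4πr² dr.
Recall ∫₀^∞ r^m e^(−r/β) dr = m!·β^(m+1), carrying out the integral gives A² · π·a^3.
So A² = (π·a^3)^(−1).
Substituting a = 1.36 gives A² = 0.1265, so A = 0.3557.

A ≈ 0.356 Å^(-3/2)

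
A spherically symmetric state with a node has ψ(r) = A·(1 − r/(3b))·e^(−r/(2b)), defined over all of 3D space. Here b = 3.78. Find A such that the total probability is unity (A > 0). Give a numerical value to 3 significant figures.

A ≈ 0.0470

Normalization requires ∫|ψ|² 4πr² dr = 1, integrated from 0 to ∞.
(Spherical symmetry: dV = 4πr² dr.)
The integral (without the A² prefactor) comes out to 8·π·b^3/3.
So A² = (8·π·b^3/3)^(−1).
Substituting b = 3.78 gives A² = 0.002210, so A = 0.04701.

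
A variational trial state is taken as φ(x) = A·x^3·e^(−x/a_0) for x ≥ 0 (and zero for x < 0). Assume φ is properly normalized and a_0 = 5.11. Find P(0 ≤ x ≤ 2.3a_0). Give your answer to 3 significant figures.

P ≈ 0.182

The probability is P = ∫ |φ|² dx over [0, 2.3a_0].
The normalization integral ∫|φ|²dx over the whole domain equals 45·a_0^7/8·A², and A² cancels in the ratio.
Substituting u = x/a_0, A² and the length scale cancel in the ratio: P = ∫_{0}^{2.3} u^6·e^(-2·u) du / ∫_{0}^{∞} u^6·e^(-2·u) du.
Using ∫ u^6·e^(-2·u) du = -(4·u^6 + 12·u^5 + 30·u^4 + 60·u^3 + 90·u^2 + 90·u + 45)·e^(-2·u)/8, the numerator is ≈ 1.0236 and the denominator is 45/8.
The result is P = 0.1820.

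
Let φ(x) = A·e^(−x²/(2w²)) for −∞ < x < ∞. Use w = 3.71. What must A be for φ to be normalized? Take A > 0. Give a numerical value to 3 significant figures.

Normalization requires ∫|φ|² dx = 1, integrated from −∞ to ∞.
Using the Gaussian integral ∫_{−∞}^{∞} e^(−αx²) dx = √(π/α), carrying out the integral gives A² · √(π)·w.
With w = 3.71: A² = 0.1521 and A = 0.3900.

A ≈ 0.390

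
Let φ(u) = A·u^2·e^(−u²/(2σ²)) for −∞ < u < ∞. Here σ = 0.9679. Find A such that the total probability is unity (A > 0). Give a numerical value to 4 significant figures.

We need A² ∫|f|² du = 1, taking the integral from −∞ to ∞.
The integral (without the A² prefactor) comes out to 3·√(π)·σ^5/4.
Plugging in σ = 0.9679 yields A = 0.94103.

A ≈ 0.9410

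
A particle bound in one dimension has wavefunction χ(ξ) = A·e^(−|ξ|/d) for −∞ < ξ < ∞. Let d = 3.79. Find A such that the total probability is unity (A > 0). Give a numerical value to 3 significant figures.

A ≈ 0.514

We need A² ∫|f|² dξ = 1, taking the integral from −∞ to ∞.
With χ = A·e^(−|ξ|/d), the integral evaluates to A²·[d].
Setting this equal to 1 gives A² = 1/(d).
With d = 3.79: A² = 0.2639 and A = 0.5137.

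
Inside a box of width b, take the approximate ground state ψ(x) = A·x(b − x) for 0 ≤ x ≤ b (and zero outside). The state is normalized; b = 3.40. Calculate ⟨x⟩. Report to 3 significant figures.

The expectation value is the |ψ|²-weighted average of x: ∫ x|ψ|² dx.
Expanding the polynomial and integrating term by term, since the A² factors cancel between numerator and denominator, ⟨x⟩ = b/2.
With b = 3.40, ⟨x⟩ = 1.700.

⟨x⟩ ≈ 1.70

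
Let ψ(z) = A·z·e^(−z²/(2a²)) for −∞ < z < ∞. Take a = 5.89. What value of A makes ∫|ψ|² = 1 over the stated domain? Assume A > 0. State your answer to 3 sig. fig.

A ≈ 0.0743

Normalization requires ∫|ψ|² dz = 1, integrated from −∞ to ∞.
Carrying out the integral gives A² · √(π)·a^3/2.
So A² = (√(π)·a^3/2)^(−1).
Plugging in a = 5.89 yields A = 0.07431.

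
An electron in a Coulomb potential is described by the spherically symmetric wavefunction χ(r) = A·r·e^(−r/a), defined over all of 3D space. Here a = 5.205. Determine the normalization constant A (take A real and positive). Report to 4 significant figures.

A ≈ 0.005270

We need A² ∫|f|² 4πr² dr = 1, taking the integral from 0 to ∞.
In 3D with spherical symmetry the volume element is 4πr² dr.
Using ∫₀^∞ rⁿ e^(−αr) dr = n!/αⁿ⁺¹, with χ = A·r·e^(−r/a), the integral evaluates to A²·[3·π·a^5].
So A² = (3·π·a^5)^(−1).
Substituting a = 5.205 gives A² = 0.000027773, so A = 0.0052700.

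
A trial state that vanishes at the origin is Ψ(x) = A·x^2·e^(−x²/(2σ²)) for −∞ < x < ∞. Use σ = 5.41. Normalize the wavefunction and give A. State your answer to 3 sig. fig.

Require ∫ |Ψ|² dx = 1 over the whole domain.
Using the Gaussian integral ∫_{−∞}^{∞} e^(−αx²) dx = √(π/α), carrying out the integral gives A² · 3·√(π)·σ^5/4.
Setting this equal to 1 gives A² = 1/(3·√(π)·σ^5/4).
Plugging in σ = 5.41 yields A = 0.01274.

A ≈ 0.0127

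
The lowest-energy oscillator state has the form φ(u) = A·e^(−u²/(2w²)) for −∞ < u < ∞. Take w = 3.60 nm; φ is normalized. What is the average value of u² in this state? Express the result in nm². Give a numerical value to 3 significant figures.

⟨u^2⟩ ≈ 6.48 nm^2

By definition ⟨u²⟩ = ∫ u^2 |φ(u)|² du.
With ∫_{−∞}^{∞} u^(2m) e^(−αu²) du = (2m−1)!!·√π / (2^m α^(m+1/2)), evaluating both integrals, ⟨u²⟩ = w^2/2.
With w = 3.60, ⟨u^2⟩ = 6.480.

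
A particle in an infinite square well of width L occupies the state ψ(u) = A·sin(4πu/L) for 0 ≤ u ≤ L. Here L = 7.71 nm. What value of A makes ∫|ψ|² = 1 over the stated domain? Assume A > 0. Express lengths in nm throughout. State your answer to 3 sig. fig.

A ≈ 0.509 nm^(-1/2)

We need A² ∫|f|² du = 1, taking the integral from 0 to L.
Using sin²θ = (1 − cos 2θ)/2, carrying out the integral gives A² · L/2.
With L = 7.71: A² = 0.2594 and A = 0.5093.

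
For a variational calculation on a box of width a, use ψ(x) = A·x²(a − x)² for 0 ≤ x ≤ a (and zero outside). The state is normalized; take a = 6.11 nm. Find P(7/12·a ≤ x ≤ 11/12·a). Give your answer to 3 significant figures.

P = ∫_{7/12·a}^{11/12·a} |ψ(x)|² dx.
The normalization integral ∫|ψ|²dx over the whole domain equals a^9/630·A², and A² cancels in the ratio.
Substituting u = x/a, A² and the length scale cancel in the ratio: P = ∫_{7/12}^{11/12} u^4·(1 - u)^4 du / ∫_{0}^{1} u^4·(1 - u)^4 du.
Using ∫ u^4·(1 - u)^4 du = u^5·(70·u^4 - 315·u^3 + 540·u^2 - 420·u + 126)/630, the numerator is ≈ 0.00047929 and the denominator is 1/630.
Taking the ratio, P = 0.3019.

P ≈ 0.302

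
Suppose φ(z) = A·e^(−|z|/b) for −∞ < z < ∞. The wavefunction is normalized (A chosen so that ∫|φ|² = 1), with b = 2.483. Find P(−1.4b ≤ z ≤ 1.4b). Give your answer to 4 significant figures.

The probability is P = ∫ |φ|² dz over [−1.4b, 1.4b].
The normalization integral ∫|φ|²dz over the whole domain equals b·A², and A² cancels in the ratio.
By symmetry take twice the z ≥ 0 contribution in numerator and denominator; the 2's cancel. Let u = z/b; then A² and the length scale cancel, so P = ∫_{0}^{1.4} e^(-2·u) du ÷ ∫_{0}^{∞} e^(-2·u) du.
Using ∫ e^(-2·u) du = -e^(-2·u)/2, the numerator is 1/2 - e^(-14/5)/2 and the denominator is 1/2.
Evaluating gives P = 0.93919.

P ≈ 0.9392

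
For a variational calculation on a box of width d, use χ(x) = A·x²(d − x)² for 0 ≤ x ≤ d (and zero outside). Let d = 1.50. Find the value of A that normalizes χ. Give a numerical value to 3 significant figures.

The normalization condition is ∫|χ|² dx = 1 from 0 to d.
Expanding the polynomial and integrating term by term, the integral (without the A² prefactor) comes out to d^9/630.
So A² = (d^9/630)^(−1).
Substituting d = 1.50 gives A² = 16.39, so A = 4.048.

A ≈ 4.05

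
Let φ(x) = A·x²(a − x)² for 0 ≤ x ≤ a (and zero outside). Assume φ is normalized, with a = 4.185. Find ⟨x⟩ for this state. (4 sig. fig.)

⟨x⟩ ≈ 2.093

⟨x⟩ = ∫ x |φ|² dx over the full domain.
Expanding the polynomial and integrating term by term, the ratio of the moment integral to the normalization integral gives ⟨x⟩ = a/2.
Putting a = 4.185 gives 2.0925.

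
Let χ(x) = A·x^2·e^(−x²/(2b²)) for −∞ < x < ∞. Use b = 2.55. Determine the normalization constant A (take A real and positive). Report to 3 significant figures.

Normalization requires ∫|χ|² dx = 1, integrated from −∞ to ∞.
Differentiating ∫e^(−αx²) dx = √(π/α) under α to get the higher moments, with χ = A·x^2·e^(−x²/(2b²)), the integral evaluates to A²·[3·√(π)·b^5/4].
Substituting b = 2.55 gives A² = 0.006977, so A = 0.08353.

A ≈ 0.0835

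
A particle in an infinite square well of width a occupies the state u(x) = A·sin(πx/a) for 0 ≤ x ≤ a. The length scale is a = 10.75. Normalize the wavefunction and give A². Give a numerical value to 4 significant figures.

The normalization condition is ∫|u|² dx = 1 from 0 to a.
Using sin²θ = (1 − cos 2θ)/2, ∫|u|² dx = A²·(a/2).
Plugging in a = 10.75 yields A = 0.43133.

A^2 ≈ 0.1860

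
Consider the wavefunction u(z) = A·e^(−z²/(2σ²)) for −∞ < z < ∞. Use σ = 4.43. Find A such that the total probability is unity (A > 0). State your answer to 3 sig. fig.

A ≈ 0.357

We need A² ∫|f|² dz = 1, taking the integral from −∞ to ∞.
Carrying out the integral gives A² · √(π)·σ.
Setting this equal to 1 gives A² = 1/(√(π)·σ).
With σ = 4.43: A² = 0.1274 and A = 0.3569.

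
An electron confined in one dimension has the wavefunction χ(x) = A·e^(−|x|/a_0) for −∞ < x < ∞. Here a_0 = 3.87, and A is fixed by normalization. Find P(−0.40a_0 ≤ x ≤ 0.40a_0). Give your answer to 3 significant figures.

The probability is P = ∫ |χ|² dx over [−0.40a_0, 0.40a_0].
Since A² = 1/(a_0), this is the region integral divided by the full normalization integral.
Both integrals are even about x = 0, so only the x ≥ 0 halves are needed (the factors of 2 cancel). Let u = x/a_0; then A² and the length scale cancel, so P = ∫_{0}^{0.40} e^(-2·u) du ÷ ∫_{0}^{∞} e^(-2·u) du.
With ∫ e^(-2·u) du = -e^(-2·u)/2 + C, the region integral is 1/2 - e^(-4/5)/2 and the full one is 1/2.
Evaluating gives P = 0.5507.

P ≈ 0.551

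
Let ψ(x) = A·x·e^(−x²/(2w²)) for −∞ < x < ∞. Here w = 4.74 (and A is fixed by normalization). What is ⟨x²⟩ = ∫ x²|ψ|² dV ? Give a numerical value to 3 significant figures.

The expectation value is the |ψ|²-weighted average of x^2: ∫ x^2|ψ|² dx.
With ∫_{−∞}^{∞} x^(2m) e^(−αx²) dx = (2m−1)!!·√π / (2^m α^(m+1/2)), since the A² factors cancel between numerator and denominator, ⟨x²⟩ = 3·w^2/2.
With w = 4.74, ⟨x^2⟩ = 33.70.

⟨x^2⟩ ≈ 33.7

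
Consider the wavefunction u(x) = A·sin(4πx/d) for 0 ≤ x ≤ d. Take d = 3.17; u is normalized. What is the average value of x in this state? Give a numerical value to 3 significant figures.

⟨x⟩ = ∫ x |u|² dx over the full domain.
With ∫₀^d sin²(nπx/d) dx = d/2, the ratio of the moment integral to the normalization integral gives ⟨x⟩ = d/2.
Putting d = 3.17 gives 1.585.

⟨x⟩ ≈ 1.59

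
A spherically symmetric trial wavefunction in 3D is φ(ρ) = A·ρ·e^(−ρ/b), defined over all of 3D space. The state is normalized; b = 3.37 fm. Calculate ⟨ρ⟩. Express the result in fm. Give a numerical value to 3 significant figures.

⟨ρ⟩ = ∫ ρ |φ|² 4πρ² dρ over the full domain.
With ∫₀^∞ ρ^5 e^(−αρ) dρ = 5!/α^6, since the A² factors cancel between numerator and denominator, ⟨ρ⟩ = 5·b/2.
Putting b = 3.37 gives 8.425.

⟨ρ⟩ ≈ 8.43 fm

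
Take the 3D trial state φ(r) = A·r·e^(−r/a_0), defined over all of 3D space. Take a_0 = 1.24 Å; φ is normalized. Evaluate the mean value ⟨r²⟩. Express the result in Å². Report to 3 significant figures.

⟨r^2⟩ ≈ 11.5 Å^2

The expectation value is the |φ|²-weighted average of r^2: ∫ r^2|φ|² 4πr² dr.
Evaluating both integrals, ⟨r²⟩ = 15·a_0^2/2.
With a_0 = 1.24, ⟨r^2⟩ = 11.53.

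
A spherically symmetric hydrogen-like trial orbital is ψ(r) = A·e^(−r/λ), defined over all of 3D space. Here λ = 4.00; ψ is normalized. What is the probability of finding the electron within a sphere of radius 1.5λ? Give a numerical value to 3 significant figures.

P = ∫ |ψ|² 4πr² dr over r ≤ 1.5λ.
The full normalization integral is A²·[π·λ^3] = 1, fixing A².
Let u = r/λ; then A², 4π and the length scale all cancel, so P = ∫_{0}^{1.5} u^2·e^(-2·u) du ÷ ∫_{0}^{∞} u^2·e^(-2·u) du.
An antiderivative of u^2·e^(-2·u) is -(2·u^2 + 2·u + 1)·e^(-2·u)/4; evaluating from 0 to 1.5 gives 1/4 - 17·e^(-3)/8, while the full integral is 1/4.
The region integral divided by the full integral gives P = 0.5768.

P ≈ 0.577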